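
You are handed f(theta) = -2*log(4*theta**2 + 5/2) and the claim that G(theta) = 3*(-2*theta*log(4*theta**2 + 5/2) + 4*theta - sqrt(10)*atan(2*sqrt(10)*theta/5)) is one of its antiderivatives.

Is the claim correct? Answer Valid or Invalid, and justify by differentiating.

Invalid: d/dtheta[G] - f = -4*log(4*theta**2 + 5/2), which is not 0.

d/dtheta[G] = -6*log(4*theta**2 + 5/2)
d/dtheta[G] - f(theta) = -4*log(4*theta**2 + 5/2) != 0.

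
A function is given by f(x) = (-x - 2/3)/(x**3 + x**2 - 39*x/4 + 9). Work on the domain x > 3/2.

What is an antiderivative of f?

The denominator factors as 3*(x + 4)*(2*x - 3)**2; partial fractions split f into directly integrable pieces: -80/(363*(2*x - 3)) - 52/(33*(2*x - 3)**2) + 40/(363*(x + 4)).
Check: d/dx[(-80*x*log(x - 3/2) + 80*x*log(x + 4) + 120*log(x - 3/2) - 120*log(x + 4) + 286)/(726*x - 1089)] = (-12*x - 8)/(12*x**3 + 12*x**2 - 117*x + 108), which equals f(x).

An antiderivative is F(x) = (-80*x*log(x - 3/2) + 80*x*log(x + 4) + 120*log(x - 3/2) - 120*log(x + 4) + 286)/(726*x - 1089).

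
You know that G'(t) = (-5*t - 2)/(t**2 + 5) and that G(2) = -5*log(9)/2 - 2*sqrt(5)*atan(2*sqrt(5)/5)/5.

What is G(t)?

The proposed G(t) is checked by its d/dt: the result must match the given G'(t).
A general antiderivative is -5*log(t**2 + 5)/2 - 2*sqrt(5)*atan(sqrt(5)*t/5)/5 + C.
The condition gives C = -5*log(9)/2 - 2*sqrt(5)*atan(2*sqrt(5)/5)/5 - (-5*log(9)/2 - 2*sqrt(5)*atan(2*sqrt(5)/5)/5) = 0.
So G(t) = -5*log(t**2 + 5)/2 - 2*sqrt(5)*atan(sqrt(5)*t/5)/5.
Check: d/dt[-5*log(t**2 + 5)/2 - 2*sqrt(5)*atan(sqrt(5)*t/5)/5] = (-5*t - 2)/(t**2 + 5) = G'(t).

G(t) = -5*log(t**2 + 5)/2 - 2*sqrt(5)*atan(sqrt(5)*t/5)/5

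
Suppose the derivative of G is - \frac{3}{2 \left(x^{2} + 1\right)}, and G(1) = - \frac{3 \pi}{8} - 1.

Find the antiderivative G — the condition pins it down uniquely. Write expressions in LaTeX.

Since d/dx undoes antidifferentiation here, G(x) must give back the stated G'(x).
A general antiderivative is - \frac{3 \operatorname{atan}{\left(x \right)}}{2} + C.
The condition gives C = - \frac{3 \pi}{8} - 1 - (- \frac{3 \pi}{8}) = -1.
So G(x) = - \frac{3 \operatorname{atan}{\left(x \right)}}{2} - 1.
Check: d/dx[- \frac{3 \operatorname{atan}{\left(x \right)}}{2} - 1] = - \frac{3}{2 x^{2} + 2}, which equals G'(x).

G(x) = - \frac{3 \operatorname{atan}{\left(x \right)}}{2} - 1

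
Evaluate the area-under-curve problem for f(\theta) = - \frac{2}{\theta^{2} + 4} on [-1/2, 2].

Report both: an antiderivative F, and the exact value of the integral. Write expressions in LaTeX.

A first test for any F(\theta): its \theta-derivative must equal f(\theta) identically.
F(\theta) = - \operatorname{atan}{\left(\frac{\theta}{2} \right)} is an antiderivative of f.
Check: d/d\theta[- \operatorname{atan}{\left(\frac{\theta}{2} \right)}] = - \frac{2}{\theta^{2} + 4} = f(\theta).
F(2) = - \frac{\pi}{4}; F(-1/2) = \operatorname{atan}{\left(\frac{1}{4} \right)}.
Integral = F(2) - F(-1/2) = - \frac{\pi}{4} - \operatorname{atan}{\left(\frac{1}{4} \right)}.

Antiderivative: F(\theta) = - \operatorname{atan}{\left(\frac{\theta}{2} \right)}; value = - \frac{\pi}{4} - \operatorname{atan}{\left(\frac{1}{4} \right)}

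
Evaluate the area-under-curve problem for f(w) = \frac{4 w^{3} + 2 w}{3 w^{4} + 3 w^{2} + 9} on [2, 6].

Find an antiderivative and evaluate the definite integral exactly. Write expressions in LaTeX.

Antiderivative: F(w) = \frac{\log{\left(2 w^{4} + 2 w^{2} + 6 \right)}}{3}; value = - \frac{\log{\left(46 \right)}}{3} + \frac{\log{\left(2670 \right)}}{3}

The substitution u = 2 w^{4} + 2 w^{2} + 6 works: f is exactly (dF/du)*(du/dw) for that inner function.
F(w) = \frac{\log{\left(2 w^{4} + 2 w^{2} + 6 \right)}}{3} is an antiderivative of f.
Check: d/dw[\frac{\log{\left(2 w^{4} + 2 w^{2} + 6 \right)}}{3}] = \frac{4 w^{3} + 2 w}{3 w^{4} + 3 w^{2} + 9} = f(w).
F(6) = \frac{\log{\left(2670 \right)}}{3}; F(2) = \frac{\log{\left(46 \right)}}{3}.
Integral = F(6) - F(2) = - \frac{\log{\left(46 \right)}}{3} + \frac{\log{\left(2670 \right)}}{3}.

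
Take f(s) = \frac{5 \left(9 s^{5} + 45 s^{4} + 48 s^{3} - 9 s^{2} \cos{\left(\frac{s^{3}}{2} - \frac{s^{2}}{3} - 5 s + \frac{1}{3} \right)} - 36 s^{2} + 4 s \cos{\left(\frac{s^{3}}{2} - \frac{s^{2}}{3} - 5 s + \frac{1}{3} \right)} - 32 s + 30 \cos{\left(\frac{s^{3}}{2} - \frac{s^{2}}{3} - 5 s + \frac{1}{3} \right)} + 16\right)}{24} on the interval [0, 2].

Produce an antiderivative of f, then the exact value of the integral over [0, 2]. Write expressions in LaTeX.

Antiderivative: F(s) = \frac{5 s^{6}}{16} + \frac{15 s^{5}}{8} + \frac{5 s^{4}}{2} - \frac{5 s^{3}}{2} - \frac{10 s^{2}}{3} + \frac{10 s}{3} - \frac{5 \sin{\left(\frac{s^{3}}{2} - \frac{s^{2}}{3} - 5 s + \frac{1}{3} \right)}}{4}; value = \frac{5 \sin{\left(\frac{1}{3} \right)}}{4} + \frac{5 \sin{\left(7 \right)}}{4} + \frac{280}{3}

Whatever form F(s) takes, F'(s) = f(s) is non-negotiable.
F(s) = \frac{5 s^{6}}{16} + \frac{15 s^{5}}{8} + \frac{5 s^{4}}{2} - \frac{5 s^{3}}{2} - \frac{10 s^{2}}{3} + \frac{10 s}{3} - \frac{5 \sin{\left(\frac{s^{3}}{2} - \frac{s^{2}}{3} - 5 s + \frac{1}{3} \right)}}{4} is an antiderivative of f.
Check: d/ds[\frac{5 s^{6}}{16} + \frac{15 s^{5}}{8} + \frac{5 s^{4}}{2} - \frac{5 s^{3}}{2} - \frac{10 s^{2}}{3} + \frac{10 s}{3} - \frac{5 \sin{\left(\frac{s^{3}}{2} - \frac{s^{2}}{3} - 5 s + \frac{1}{3} \right)}}{4}] = \frac{15 s^{5}}{8} + \frac{75 s^{4}}{8} + 10 s^{3} - \frac{15 s^{2} \cos{\left(\frac{s^{3}}{2} - \frac{s^{2}}{3} - 5 s + \frac{1}{3} \right)}}{8} - \frac{15 s^{2}}{2} + \frac{5 s \cos{\left(\frac{s^{3}}{2} - \frac{s^{2}}{3} - 5 s + \frac{1}{3} \right)}}{6} - \frac{20 s}{3} + \frac{25 \cos{\left(\frac{s^{3}}{2} - \frac{s^{2}}{3} - 5 s + \frac{1}{3} \right)}}{4} + \frac{10}{3}, which equals f(s).
F(2) = \frac{5 \sin{\left(7 \right)}}{4} + \frac{280}{3}; F(0) = - \frac{5 \sin{\left(\frac{1}{3} \right)}}{4}.
Integral = F(2) - F(0) = \frac{5 \sin{\left(\frac{1}{3} \right)}}{4} + \frac{5 \sin{\left(7 \right)}}{4} + \frac{280}{3}.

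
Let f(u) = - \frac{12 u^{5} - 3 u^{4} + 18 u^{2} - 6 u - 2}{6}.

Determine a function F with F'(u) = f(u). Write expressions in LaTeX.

Whatever form F(u) takes, F'(u) = f(u) is non-negotiable.
Check: d/du[\frac{u \left(- 10 u^{5} + 3 u^{4} - 30 u^{2} + 15 u + 10\right)}{30}] = - 2 u^{5} + \frac{u^{4}}{2} - 3 u^{2} + u + \frac{1}{3}, which equals f(u).

An antiderivative is F(u) = \frac{u \left(- 10 u^{5} + 3 u^{4} - 30 u^{2} + 15 u + 10\right)}{30}.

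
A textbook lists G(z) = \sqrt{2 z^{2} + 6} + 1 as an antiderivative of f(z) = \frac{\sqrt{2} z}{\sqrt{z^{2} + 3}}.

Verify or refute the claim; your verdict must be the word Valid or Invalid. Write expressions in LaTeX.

Valid: G'(z) = f(z).

d/dz[G] = \frac{\sqrt{2} z}{\sqrt{z^{2} + 3}}
This equals f(z) exactly, so the claim holds.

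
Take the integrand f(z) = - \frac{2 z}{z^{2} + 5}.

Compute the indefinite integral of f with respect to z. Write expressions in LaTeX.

F(z) = - \log{\left(z^{2} + 5 \right)} + C

f matches the chain-rule pattern g'(h)*h' with inner function h(z) = z^{2} + 5; substituting u = h(z) collapses the integral.
Check: d/dz[- \log{\left(z^{2} + 5 \right)}] = - \frac{2 z}{z^{2} + 5} = f(z).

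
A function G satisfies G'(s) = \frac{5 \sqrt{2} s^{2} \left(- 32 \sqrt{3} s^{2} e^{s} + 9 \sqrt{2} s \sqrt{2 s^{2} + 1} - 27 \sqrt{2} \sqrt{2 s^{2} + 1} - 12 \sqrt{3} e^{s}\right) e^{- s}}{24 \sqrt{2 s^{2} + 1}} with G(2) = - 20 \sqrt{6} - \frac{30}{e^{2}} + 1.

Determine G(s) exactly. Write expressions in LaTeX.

G(s) = - \frac{\left(10 \sqrt{6} s^{3} \sqrt{2 s^{2} + 1} e^{s} + 45 s^{3} - 12 e^{s}\right) e^{- s}}{12}

Recognize the product-rule pattern: G'(s) = u'v + uv' with u = \frac{5 s^{3}}{4}, v = - \frac{4 \sqrt{3 s^{2} + \frac{3}{2}}}{3} - 3 e^{- s}, so integration by parts undoes it.
A general antiderivative is \frac{5 s^{3} \left(- \frac{4 \sqrt{3 s^{2} + \frac{3}{2}}}{3} - 3 e^{- s}\right)}{4} + C.
The condition gives C = - 20 \sqrt{6} - \frac{30}{e^{2}} + 1 - (- 20 \sqrt{6} - \frac{30}{e^{2}}) = 1.
So G(s) = - \frac{\left(10 \sqrt{6} s^{3} \sqrt{2 s^{2} + 1} e^{s} + 45 s^{3} - 12 e^{s}\right) e^{- s}}{12}.
Check: d/ds[- \frac{\left(10 \sqrt{6} s^{3} \sqrt{2 s^{2} + 1} e^{s} + 45 s^{3} - 12 e^{s}\right) e^{- s}}{12}] = \frac{\left(- 80 \sqrt{6} s^{4} e^{s} + 45 s^{3} \sqrt{2 s^{2} + 1} - 135 s^{2} \sqrt{2 s^{2} + 1} - 30 \sqrt{6} s^{2} e^{s}\right) e^{- s}}{12 \sqrt{2 s^{2} + 1}}, which equals G'(s).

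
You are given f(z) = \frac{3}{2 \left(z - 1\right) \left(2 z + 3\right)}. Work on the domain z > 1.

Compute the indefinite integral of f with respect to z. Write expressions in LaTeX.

F(z) = \frac{3 \log{\left(z - 1 \right)}}{10} - \frac{3 \log{\left(z + \frac{3}{2} \right)}}{10} + C

Factor the denominator (2 \left(z - 1\right) \left(2 z + 3\right)) and decompose: f = - \frac{3}{5 \left(2 z + 3\right)} + \frac{3}{10 \left(z - 1\right)}; each piece integrates to a log, atan, or power term.
Check: d/dz[\frac{3 \log{\left(z - 1 \right)}}{10} - \frac{3 \log{\left(z + \frac{3}{2} \right)}}{10}] = \frac{3}{4 z^{2} + 2 z - 6}, which equals f(z).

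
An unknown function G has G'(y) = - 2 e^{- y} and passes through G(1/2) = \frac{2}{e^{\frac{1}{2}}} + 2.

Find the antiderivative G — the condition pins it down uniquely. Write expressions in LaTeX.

G(y) = 2 + 2 e^{- y}

Differentiate the proposed G(y) back; it has to land on the given G'(y).
A general antiderivative is 2 e^{- y} + C.
The condition gives C = \frac{2}{e^{\frac{1}{2}}} + 2 - (\frac{2}{e^{\frac{1}{2}}}) = 2.
So G(y) = 2 + 2 e^{- y}.
Check: d/dy[2 + 2 e^{- y}] = - 2 e^{- y} = G'(y).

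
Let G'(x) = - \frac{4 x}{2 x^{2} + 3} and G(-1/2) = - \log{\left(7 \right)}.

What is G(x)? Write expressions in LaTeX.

G(x) = - \log{\left(4 x^{2} + 6 \right)}

G'(x) matches the chain-rule pattern g'(h)*h' with inner function h(x) = 4 x^{2} + 6; substituting u = h(x) collapses the integral.
A general antiderivative is - \log{\left(4 x^{2} + 6 \right)} + C.
The condition gives C = - \log{\left(7 \right)} - (- \log{\left(7 \right)}) = 0.
So G(x) = - \log{\left(4 x^{2} + 6 \right)}.
Check: d/dx[- \log{\left(4 x^{2} + 6 \right)}] = - \frac{4 x}{2 x^{2} + 3} = G'(x).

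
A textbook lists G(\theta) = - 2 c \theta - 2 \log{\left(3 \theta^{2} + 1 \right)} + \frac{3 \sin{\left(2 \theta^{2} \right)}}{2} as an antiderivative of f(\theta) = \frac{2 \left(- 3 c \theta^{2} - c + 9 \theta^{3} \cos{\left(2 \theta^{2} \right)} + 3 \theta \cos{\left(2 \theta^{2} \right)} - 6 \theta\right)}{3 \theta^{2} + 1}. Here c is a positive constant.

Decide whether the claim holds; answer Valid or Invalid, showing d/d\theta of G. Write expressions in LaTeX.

d/d\theta[G] = \frac{- 6 c \theta^{2} - 2 c + 18 \theta^{3} \cos{\left(2 \theta^{2} \right)} + 6 \theta \cos{\left(2 \theta^{2} \right)} - 12 \theta}{3 \theta^{2} + 1}
This equals f(\theta) exactly, so the claim holds.

Valid - differentiating G returns exactly f.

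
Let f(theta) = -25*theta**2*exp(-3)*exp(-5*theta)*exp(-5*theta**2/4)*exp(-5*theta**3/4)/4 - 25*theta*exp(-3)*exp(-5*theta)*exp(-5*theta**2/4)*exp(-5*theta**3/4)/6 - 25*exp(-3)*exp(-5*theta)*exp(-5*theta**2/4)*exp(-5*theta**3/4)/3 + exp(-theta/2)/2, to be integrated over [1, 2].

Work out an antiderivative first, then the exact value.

Antiderivative: F(theta) = 5*exp(-5*theta**3/4 - 5*theta**2/4 - 5*theta - 3)/3 - exp(-theta/2); value = -exp(-1) - 5*exp(-21/2)/3 + 5*exp(-28)/3 + exp(-1/2)

The integrand splits into summands that can be handled one at a time.
F(theta) = 5*exp(-5*theta**3/4 - 5*theta**2/4 - 5*theta - 3)/3 - exp(-theta/2) is an antiderivative of f.
Check: d/dtheta[5*exp(-5*theta**3/4 - 5*theta**2/4 - 5*theta - 3)/3 - exp(-theta/2)] = (-75*theta**2*exp(theta/2) - 50*theta*exp(theta/2) - 100*exp(theta/2) + 6*exp(3)*exp(5*theta)*exp(5*theta**2/4)*exp(5*theta**3/4))*exp(-3)*exp(-11*theta/2)*exp(-5*theta**2/4)*exp(-5*theta**3/4)/12, which equals f(theta).
F(2) = -exp(-1) + 5*exp(-28)/3; F(1) = -exp(-1/2) + 5*exp(-21/2)/3.
Integral = F(2) - F(1) = -exp(-1) - 5*exp(-21/2)/3 + 5*exp(-28)/3 + exp(-1/2).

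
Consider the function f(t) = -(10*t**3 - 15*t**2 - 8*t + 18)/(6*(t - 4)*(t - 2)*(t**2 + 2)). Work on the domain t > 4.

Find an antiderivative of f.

An antiderivative is F(t) = -(193*log(t - 4) - 33*log(t - 2) + 10*log(t**2 + 2) + 52*sqrt(2)*atan(sqrt(2)*t/2))/108.

Factor the denominator (6*(t - 4)*(t - 2)*(t**2 + 2)) and decompose: f = -(5*t + 26)/(27*(t**2 + 2)) + 11/(36*(t - 2)) - 193/(108*(t - 4)); each piece integrates to a log, atan, or power term.
Check: d/dt[-(193*log(t - 4) - 33*log(t - 2) + 10*log(t**2 + 2) + 52*sqrt(2)*atan(sqrt(2)*t/2))/108] = (-10*t**3 + 15*t**2 + 8*t - 18)/(6*t**4 - 36*t**3 + 60*t**2 - 72*t + 96), which equals f(t).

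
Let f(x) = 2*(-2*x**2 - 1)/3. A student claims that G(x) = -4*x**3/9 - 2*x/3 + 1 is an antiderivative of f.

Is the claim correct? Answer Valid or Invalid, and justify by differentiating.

Valid: G'(x) = f(x).

d/dx[G] = -4*x**2/3 - 2/3
This equals f(x) exactly, so the claim holds.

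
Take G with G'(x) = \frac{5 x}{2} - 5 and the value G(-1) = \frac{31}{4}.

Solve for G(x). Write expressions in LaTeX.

G(x) = \frac{5 x^{2} - 20 x + 6}{4}

The proposed G(x) is checked by its d/dx: the result must match the given G'(x).
A general antiderivative is \frac{5 x^{2}}{4} - 5 x + 1 + C.
The condition gives C = \frac{31}{4} - (\frac{29}{4}) = \frac{1}{2}.
So G(x) = \frac{5 x^{2} - 20 x + 6}{4}.
Check: d/dx[\frac{5 x^{2} - 20 x + 6}{4}] = \frac{5 x}{2} - 5 = G'(x).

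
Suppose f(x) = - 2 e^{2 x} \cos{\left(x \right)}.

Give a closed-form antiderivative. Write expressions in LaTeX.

An antiderivative is F(x) = - \frac{2 e^{2 x} \sin{\left(x \right)}}{5} - \frac{4 e^{2 x} \cos{\left(x \right)}}{5}.

For F(x) to be correct the identity F'(x) - f(x) = 0 must hold.
Check: d/dx[- \frac{2 e^{2 x} \sin{\left(x \right)}}{5} - \frac{4 e^{2 x} \cos{\left(x \right)}}{5}] = - 2 e^{2 x} \cos{\left(x \right)} = f(x).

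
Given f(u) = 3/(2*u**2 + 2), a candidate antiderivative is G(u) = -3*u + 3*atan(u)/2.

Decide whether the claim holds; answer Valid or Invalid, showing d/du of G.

d/du[G] = (-6*u**2 - 3)/(2*u**2 + 2)
d/du[G] - f(u) = -3 != 0.

Invalid: d/du[G] - f = -3, which is not 0.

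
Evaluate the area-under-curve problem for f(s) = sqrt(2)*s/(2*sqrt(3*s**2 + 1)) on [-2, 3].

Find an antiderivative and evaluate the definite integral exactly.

The substitution u = 3*s**2/2 + 1/2 works: f is exactly (dF/du)*(du/ds) for that inner function.
F(s) = sqrt(2)*sqrt(3*s**2 + 1)/6 is an antiderivative of f.
Check: d/ds[sqrt(2)*sqrt(3*s**2 + 1)/6] = sqrt(2)*s/(2*sqrt(3*s**2 + 1)) = f(s).
F(3) = sqrt(14)/3; F(-2) = sqrt(26)/6.
Integral = F(3) - F(-2) = -sqrt(26)/6 + sqrt(14)/3.

Antiderivative: F(s) = sqrt(2)*sqrt(3*s**2 + 1)/6; value = -sqrt(26)/6 + sqrt(14)/3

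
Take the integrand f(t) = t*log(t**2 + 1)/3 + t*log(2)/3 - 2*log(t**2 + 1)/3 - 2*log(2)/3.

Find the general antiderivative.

F(t) = (t**2*log(2*t**2 + 2) - t**2 - 4*t*log(2*t**2 + 2) + 8*t + log(t**2 + 1) - 8*atan(t))/6 + C

Integrate term by term and add the pieces.
Check: d/dt[(t**2*log(2*t**2 + 2) - t**2 - 4*t*log(2*t**2 + 2) + 8*t + log(t**2 + 1) - 8*atan(t))/6] = t*log(t**2 + 1)/3 + t*log(2)/3 - 2*log(t**2 + 1)/3 - 2*log(2)/3 = f(t).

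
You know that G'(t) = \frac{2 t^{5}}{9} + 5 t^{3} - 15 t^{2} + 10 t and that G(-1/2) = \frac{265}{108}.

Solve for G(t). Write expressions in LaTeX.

G(t) = \frac{t^{6}}{27} + \frac{5 t^{4}}{4} - 5 t^{3} + 5 t^{2} + \frac{1}{2}

Integrate term by term and add the pieces.
A general antiderivative is \frac{t^{6}}{27} + \frac{5 \left(t^{2} - 2 t\right)^{2}}{4} + C.
The condition gives C = \frac{265}{108} - (\frac{211}{108}) = \frac{1}{2}.
So G(t) = \frac{t^{6}}{27} + \frac{5 t^{4}}{4} - 5 t^{3} + 5 t^{2} + \frac{1}{2}.
Check: d/dt[\frac{t^{6}}{27} + \frac{5 t^{4}}{4} - 5 t^{3} + 5 t^{2} + \frac{1}{2}] = \frac{2 t^{5}}{9} + 5 t^{3} - 15 t^{2} + 10 t = G'(t).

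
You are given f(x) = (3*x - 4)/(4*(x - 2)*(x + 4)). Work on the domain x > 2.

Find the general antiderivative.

F(x) = log(x - 2)/12 + 2*log(x + 4)/3 + C

The denominator factors as 4*(x - 2)*(x + 4); partial fractions split f into directly integrable pieces: 2/(3*(x + 4)) + 1/(12*(x - 2)).
Check: d/dx[log(x - 2)/12 + 2*log(x + 4)/3] = (3*x - 4)/(4*x**2 + 8*x - 32), which equals f(x).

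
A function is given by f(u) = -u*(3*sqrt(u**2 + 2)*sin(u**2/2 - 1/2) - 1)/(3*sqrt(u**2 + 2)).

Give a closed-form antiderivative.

An antiderivative is F(u) = sqrt(u**2 + 2)/3 + cos(u**2/2 - 1/2).

For F(u) to be correct the identity F'(u) - f(u) = 0 must hold.
Check: d/du[sqrt(u**2 + 2)/3 + cos(u**2/2 - 1/2)] = (-3*u*sqrt(u**2 + 2)*sin(u**2/2 - 1/2) + u)/(3*sqrt(u**2 + 2)), which equals f(u).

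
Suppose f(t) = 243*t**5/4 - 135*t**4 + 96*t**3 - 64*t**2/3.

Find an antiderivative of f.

An antiderivative is F(t) = -t**3*(8 - 9*t)**3/72.

The substitution u = -3*t**2/2 + 4*t/3 works: f is exactly (dF/du)*(du/dt) for that inner function.
Check: d/dt[-t**3*(8 - 9*t)**3/72] = 243*t**5/4 - 135*t**4 + 96*t**3 - 64*t**2/3 = f(t).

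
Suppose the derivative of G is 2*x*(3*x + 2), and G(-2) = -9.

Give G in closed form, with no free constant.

G(x) = 2*x**3 + 2*x**2 - 1

Whatever form G(x) takes, its d/dx must return the stated G'(x).
A general antiderivative is 2*x**3 + 2*x**2 - 1 + C.
The condition gives C = -9 - (-9) = 0.
So G(x) = 2*x**3 + 2*x**2 - 1.
Check: d/dx[2*x**3 + 2*x**2 - 1] = 6*x**2 + 4*x, which equals G'(x).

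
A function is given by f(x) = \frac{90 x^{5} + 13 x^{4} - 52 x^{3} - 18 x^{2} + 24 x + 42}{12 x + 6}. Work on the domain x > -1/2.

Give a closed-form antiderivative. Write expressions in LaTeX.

For F(x) to be correct the identity F'(x) - f(x) = 0 must hold.
Check: d/dx[\frac{3 x^{5}}{2} - \frac{2 x^{4}}{3} - x^{3} + 2 x + \frac{5 \log{\left(x + \frac{1}{2} \right)}}{2}] = \frac{90 x^{5} + 13 x^{4} - 52 x^{3} - 18 x^{2} + 24 x + 42}{12 x + 6} = f(x).

An antiderivative is F(x) = \frac{3 x^{5}}{2} - \frac{2 x^{4}}{3} - x^{3} + 2 x + \frac{5 \log{\left(x + \frac{1}{2} \right)}}{2}.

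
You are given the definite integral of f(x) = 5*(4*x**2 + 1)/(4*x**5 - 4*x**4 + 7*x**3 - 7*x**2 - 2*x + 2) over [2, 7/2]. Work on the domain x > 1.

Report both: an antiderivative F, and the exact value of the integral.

Antiderivative: F(x) = -5*(-30*log(x - 1) + 24*log(x - 1/2) - 8*log(x + 1/2) + 7*log(x**2 + 2) + 7*sqrt(2)*atan(sqrt(2)*x/2))/54; value = -20*log(3)/9 - 35*log(57/4)/54 - 35*sqrt(2)*atan(7*sqrt(2)/4)/54 + 35*sqrt(2)*atan(sqrt(2))/54 + 20*log(3/2)/9 + 20*log(4)/27 + 35*log(6)/54 + 55*log(5/2)/27

The denominator factors as (x - 1)*(2*x - 1)*(2*x + 1)*(x**2 + 2); partial fractions split f into directly integrable pieces: -35*(x + 1)/(27*(x**2 + 2)) + 40/(27*(2*x + 1)) - 40/(9*(2*x - 1)) + 25/(9*(x - 1)).
F(x) = -5*(-30*log(x - 1) + 24*log(x - 1/2) - 8*log(x + 1/2) + 7*log(x**2 + 2) + 7*sqrt(2)*atan(sqrt(2)*x/2))/54 is an antiderivative of f.
Check: d/dx[-5*(-30*log(x - 1) + 24*log(x - 1/2) - 8*log(x + 1/2) + 7*log(x**2 + 2) + 7*sqrt(2)*atan(sqrt(2)*x/2))/54] = (20*x**2 + 5)/(4*x**5 - 4*x**4 + 7*x**3 - 7*x**2 - 2*x + 2), which equals f(x).
F(7/2) = -20*log(3)/9 - 35*log(57/4)/54 - 35*sqrt(2)*atan(7*sqrt(2)/4)/54 + 20*log(4)/27 + 25*log(5/2)/9; F(2) = -35*log(6)/54 - 20*log(3/2)/9 - 35*sqrt(2)*atan(sqrt(2))/54 + 20*log(5/2)/27.
Integral = F(7/2) - F(2) = -20*log(3)/9 - 35*log(57/4)/54 - 35*sqrt(2)*atan(7*sqrt(2)/4)/54 + 35*sqrt(2)*atan(sqrt(2))/54 + 20*log(3/2)/9 + 20*log(4)/27 + 35*log(6)/54 + 55*log(5/2)/27.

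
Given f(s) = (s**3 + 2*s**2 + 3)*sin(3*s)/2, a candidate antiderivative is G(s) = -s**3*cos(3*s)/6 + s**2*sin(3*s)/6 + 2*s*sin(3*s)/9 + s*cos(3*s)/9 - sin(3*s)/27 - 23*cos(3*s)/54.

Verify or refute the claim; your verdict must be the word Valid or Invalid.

Invalid: d/ds[G] - f = -s**2*sin(3*s) + 2*s*cos(3*s)/3, which is not 0.

d/ds[G] = s**3*sin(3*s)/2 + 2*s*cos(3*s)/3 + 3*sin(3*s)/2
d/ds[G] - f(s) = -s**2*sin(3*s) + 2*s*cos(3*s)/3 != 0.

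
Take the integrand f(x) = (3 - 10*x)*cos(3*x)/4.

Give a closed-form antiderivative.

An antiderivative is F(x) = -5*x*sin(3*x)/6 + sin(3*x)/4 - 5*cos(3*x)/18.

Check any antiderivative F(x) by computing F'(x) and comparing it with f(x).
Check: d/dx[-5*x*sin(3*x)/6 + sin(3*x)/4 - 5*cos(3*x)/18] = -5*x*cos(3*x)/2 + 3*cos(3*x)/4, which equals f(x).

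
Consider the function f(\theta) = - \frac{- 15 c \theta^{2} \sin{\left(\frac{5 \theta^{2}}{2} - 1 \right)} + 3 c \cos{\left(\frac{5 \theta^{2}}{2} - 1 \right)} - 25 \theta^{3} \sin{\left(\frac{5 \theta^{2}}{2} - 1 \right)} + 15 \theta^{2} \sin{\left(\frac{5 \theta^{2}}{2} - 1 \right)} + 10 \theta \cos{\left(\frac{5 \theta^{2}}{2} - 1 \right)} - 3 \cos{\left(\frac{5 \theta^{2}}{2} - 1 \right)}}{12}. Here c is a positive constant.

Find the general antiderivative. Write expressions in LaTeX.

f has the shape u'v + uv' for u = - \frac{c \theta}{4} - \frac{5 \theta^{2}}{12} + \frac{\theta}{4} and v = \cos{\left(\frac{5 \theta^{2}}{2} - 1 \right)} — it is the derivative of the product u*v.
Check: d/d\theta[\frac{\theta \left(- 3 c - 5 \theta + 3\right) \cos{\left(\frac{5 \theta^{2}}{2} - 1 \right)}}{12}] = \frac{5 c \theta^{2} \sin{\left(\frac{5 \theta^{2}}{2} - 1 \right)}}{4} - \frac{c \cos{\left(\frac{5 \theta^{2}}{2} - 1 \right)}}{4} + \frac{25 \theta^{3} \sin{\left(\frac{5 \theta^{2}}{2} - 1 \right)}}{12} - \frac{5 \theta^{2} \sin{\left(\frac{5 \theta^{2}}{2} - 1 \right)}}{4} - \frac{5 \theta \cos{\left(\frac{5 \theta^{2}}{2} - 1 \right)}}{6} + \frac{\cos{\left(\frac{5 \theta^{2}}{2} - 1 \right)}}{4}, which equals f(\theta).

F(\theta) = \frac{\theta \left(- 3 c - 5 \theta + 3\right) \cos{\left(\frac{5 \theta^{2}}{2} - 1 \right)}}{12} + C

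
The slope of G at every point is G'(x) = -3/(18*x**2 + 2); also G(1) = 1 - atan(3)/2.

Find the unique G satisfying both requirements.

Check a candidate G(x) by differentiating: d/dx[G] must match the given G'(x).
A general antiderivative is -atan(3*x)/2 + C.
The condition gives C = 1 - atan(3)/2 - (-atan(3)/2) = 1.
So G(x) = 1 - atan(3*x)/2.
Check: d/dx[1 - atan(3*x)/2] = -3/(18*x**2 + 2) = G'(x).

G(x) = 1 - atan(3*x)/2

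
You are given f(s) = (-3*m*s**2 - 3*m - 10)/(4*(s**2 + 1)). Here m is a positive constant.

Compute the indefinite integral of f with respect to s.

F(s) = -(3*m*s + 10*atan(s))/4 + C

Recover f(s) by differentiating a candidate F(s); any mismatch rules it out.
Check: d/ds[-(3*m*s + 10*atan(s))/4] = (-3*m*s**2 - 3*m - 10)/(4*s**2 + 4), which equals f(s).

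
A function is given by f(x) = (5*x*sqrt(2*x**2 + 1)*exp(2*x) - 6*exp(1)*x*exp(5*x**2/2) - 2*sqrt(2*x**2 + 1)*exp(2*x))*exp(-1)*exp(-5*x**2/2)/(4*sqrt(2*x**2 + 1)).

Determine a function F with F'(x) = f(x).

Differentiate the proposed F(x) back; it has to land on f(x) exactly.
Check: d/dx[-3*sqrt(2*x**2 + 1)/4 - exp(-1)*exp(2*x)*exp(-5*x**2/2)/4] = (5*x*sqrt(2*x**2 + 1)*exp(2*x) - 6*exp(1)*x*exp(5*x**2/2) - 2*sqrt(2*x**2 + 1)*exp(2*x))*exp(-1)*exp(-5*x**2/2)/(4*sqrt(2*x**2 + 1)) = f(x).

An antiderivative is F(x) = -3*sqrt(2*x**2 + 1)/4 - exp(-1)*exp(2*x)*exp(-5*x**2/2)/4.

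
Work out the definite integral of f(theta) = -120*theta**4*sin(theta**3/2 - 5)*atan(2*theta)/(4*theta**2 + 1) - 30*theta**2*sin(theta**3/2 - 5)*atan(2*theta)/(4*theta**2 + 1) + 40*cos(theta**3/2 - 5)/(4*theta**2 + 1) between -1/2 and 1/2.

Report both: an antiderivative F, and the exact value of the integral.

Recognize the product-rule pattern: f = u'v + uv' with u = 20*atan(2*theta), v = cos(theta**3/2 - 5), so integration by parts undoes it.
F(theta) = 20*cos(theta**3/2 - 5)*atan(2*theta) is an antiderivative of f.
Check: d/dtheta[20*cos(theta**3/2 - 5)*atan(2*theta)] = (-120*theta**4*sin(theta**3/2 - 5)*atan(2*theta) - 30*theta**2*sin(theta**3/2 - 5)*atan(2*theta) + 40*cos(theta**3/2 - 5))/(4*theta**2 + 1), which equals f(theta).
F(1/2) = 5*pi*cos(79/16); F(-1/2) = -5*pi*cos(81/16).
Integral = F(1/2) - F(-1/2) = 5*pi*cos(79/16) + 5*pi*cos(81/16).

Antiderivative: F(theta) = 20*cos(theta**3/2 - 5)*atan(2*theta); value = 5*pi*cos(79/16) + 5*pi*cos(81/16)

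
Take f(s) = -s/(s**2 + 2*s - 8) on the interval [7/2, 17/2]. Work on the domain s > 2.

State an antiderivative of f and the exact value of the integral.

Antiderivative: F(s) = -log(s - 2)/3 - 2*log(s + 4)/3; value = -2*log(25/2)/3 - log(13/2)/3 + log(3/2)/3 + 2*log(15/2)/3

The denominator factors as (s - 2)*(s + 4); partial fractions split f into directly integrable pieces: -2/(3*(s + 4)) - 1/(3*(s - 2)).
F(s) = -log(s - 2)/3 - 2*log(s + 4)/3 is an antiderivative of f.
Check: d/ds[-log(s - 2)/3 - 2*log(s + 4)/3] = -s/(s**2 + 2*s - 8) = f(s).
F(17/2) = -2*log(25/2)/3 - log(13/2)/3; F(7/2) = -2*log(15/2)/3 - log(3/2)/3.
Integral = F(17/2) - F(7/2) = -2*log(25/2)/3 - log(13/2)/3 + log(3/2)/3 + 2*log(15/2)/3.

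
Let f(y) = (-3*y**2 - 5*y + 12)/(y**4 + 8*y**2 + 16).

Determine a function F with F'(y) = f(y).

f has the shape u'v + uv' for u = 1/(y**2 + 4) and v = 3*y + 5/2 — it is the derivative of the product u*v.
Check: d/dy[(6*y + 5)/(2*y**2 + 8)] = (-3*y**2 - 5*y + 12)/(y**4 + 8*y**2 + 16) = f(y).

An antiderivative is F(y) = (6*y + 5)/(2*y**2 + 8).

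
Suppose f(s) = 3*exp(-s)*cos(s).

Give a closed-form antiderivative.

Differentiate the proposed F(s) back; it has to land on f(s) exactly.
Check: d/ds[3*(sin(s) - cos(s))*exp(-s)/2] = 3*exp(-s)*cos(s) = f(s).

An antiderivative is F(s) = 3*(sin(s) - cos(s))*exp(-s)/2.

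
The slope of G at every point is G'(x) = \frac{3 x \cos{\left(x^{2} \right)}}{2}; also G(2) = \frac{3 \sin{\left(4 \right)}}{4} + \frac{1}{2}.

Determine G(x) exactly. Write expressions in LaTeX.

G(x) = \frac{3 \sin{\left(x^{2} \right)}}{4} + \frac{1}{2}

The proposed G(x) is checked by its d/dx: the result must match the given G'(x).
A general antiderivative is \frac{3 \sin{\left(x^{2} \right)}}{4} + C.
The condition gives C = \frac{3 \sin{\left(4 \right)}}{4} + \frac{1}{2} - (\frac{3 \sin{\left(4 \right)}}{4}) = \frac{1}{2}.
So G(x) = \frac{3 \sin{\left(x^{2} \right)}}{4} + \frac{1}{2}.
Check: d/dx[\frac{3 \sin{\left(x^{2} \right)}}{4} + \frac{1}{2}] = \frac{3 x \cos{\left(x^{2} \right)}}{2} = G'(x).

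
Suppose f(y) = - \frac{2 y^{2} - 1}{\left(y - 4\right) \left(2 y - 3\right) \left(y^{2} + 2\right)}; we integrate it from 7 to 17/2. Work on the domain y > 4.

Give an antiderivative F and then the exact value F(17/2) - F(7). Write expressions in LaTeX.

Antiderivative: F(y) = - \frac{31 \log{\left(y - 4 \right)}}{90} + \frac{14 \log{\left(y - \frac{3}{2} \right)}}{85} + \frac{55 \log{\left(y^{2} + 2 \right)}}{612} + \frac{10 \sqrt{2} \operatorname{atan}{\left(\frac{\sqrt{2} y}{2} \right)}}{153}; value = - \frac{31 \log{\left(\frac{9}{2} \right)}}{90} - \frac{55 \log{\left(51 \right)}}{612} - \frac{14 \log{\left(\frac{11}{2} \right)}}{85} - \frac{10 \sqrt{2} \operatorname{atan}{\left(\frac{7 \sqrt{2}}{2} \right)}}{153} + \frac{10 \sqrt{2} \operatorname{atan}{\left(\frac{17 \sqrt{2}}{4} \right)}}{153} + \frac{14 \log{\left(7 \right)}}{85} + \frac{31 \log{\left(3 \right)}}{90} + \frac{55 \log{\left(\frac{297}{4} \right)}}{612}

Factor the denominator (\left(y - 4\right) \left(2 y - 3\right) \left(y^{2} + 2\right)) and decompose: f = \frac{5 \left(11 y + 8\right)}{306 \left(y^{2} + 2\right)} + \frac{28}{85 \left(2 y - 3\right)} - \frac{31}{90 \left(y - 4\right)}; each piece integrates to a log, atan, or power term.
F(y) = - \frac{31 \log{\left(y - 4 \right)}}{90} + \frac{14 \log{\left(y - \frac{3}{2} \right)}}{85} + \frac{55 \log{\left(y^{2} + 2 \right)}}{612} + \frac{10 \sqrt{2} \operatorname{atan}{\left(\frac{\sqrt{2} y}{2} \right)}}{153} is an antiderivative of f.
Check: d/dy[- \frac{31 \log{\left(y - 4 \right)}}{90} + \frac{14 \log{\left(y - \frac{3}{2} \right)}}{85} + \frac{55 \log{\left(y^{2} + 2 \right)}}{612} + \frac{10 \sqrt{2} \operatorname{atan}{\left(\frac{\sqrt{2} y}{2} \right)}}{153}] = \frac{1 - 2 y^{2}}{2 y^{4} - 11 y^{3} + 16 y^{2} - 22 y + 24}, which equals f(y).
F(17/2) = - \frac{31 \log{\left(\frac{9}{2} \right)}}{90} + \frac{10 \sqrt{2} \operatorname{atan}{\left(\frac{17 \sqrt{2}}{4} \right)}}{153} + \frac{14 \log{\left(7 \right)}}{85} + \frac{55 \log{\left(\frac{297}{4} \right)}}{612}; F(7) = - \frac{31 \log{\left(3 \right)}}{90} + \frac{10 \sqrt{2} \operatorname{atan}{\left(\frac{7 \sqrt{2}}{2} \right)}}{153} + \frac{14 \log{\left(\frac{11}{2} \right)}}{85} + \frac{55 \log{\left(51 \right)}}{612}.
Integral = F(17/2) - F(7) = - \frac{31 \log{\left(\frac{9}{2} \right)}}{90} - \frac{55 \log{\left(51 \right)}}{612} - \frac{14 \log{\left(\frac{11}{2} \right)}}{85} - \frac{10 \sqrt{2} \operatorname{atan}{\left(\frac{7 \sqrt{2}}{2} \right)}}{153} + \frac{10 \sqrt{2} \operatorname{atan}{\left(\frac{17 \sqrt{2}}{4} \right)}}{153} + \frac{14 \log{\left(7 \right)}}{85} + \frac{31 \log{\left(3 \right)}}{90} + \frac{55 \log{\left(\frac{297}{4} \right)}}{612}.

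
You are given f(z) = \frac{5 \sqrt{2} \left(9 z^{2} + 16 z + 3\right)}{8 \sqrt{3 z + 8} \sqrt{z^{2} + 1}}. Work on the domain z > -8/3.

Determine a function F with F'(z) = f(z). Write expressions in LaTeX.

f has the shape u'v + uv' for u = \frac{5 \sqrt{z^{2} + 1}}{2} and v = \sqrt{\frac{3 z}{2} + 4} — it is the derivative of the product u*v.
Check: d/dz[\frac{5 \sqrt{\frac{3 z}{2} + 4} \sqrt{z^{2} + 1}}{2}] = \frac{\sqrt{2} \left(45 z^{2} + 80 z + 15\right)}{8 \sqrt{3 z + 8} \sqrt{z^{2} + 1}}, which equals f(z).

An antiderivative is F(z) = \frac{5 \sqrt{\frac{3 z}{2} + 4} \sqrt{z^{2} + 1}}{2}.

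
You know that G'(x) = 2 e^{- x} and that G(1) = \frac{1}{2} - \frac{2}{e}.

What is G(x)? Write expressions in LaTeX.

Check a candidate G(x) by differentiating: d/dx[G] must match the given G'(x).
A general antiderivative is - 2 e^{- x} + C.
The condition gives C = \frac{1}{2} - \frac{2}{e} - (- \frac{2}{e}) = \frac{1}{2}.
So G(x) = \frac{\left(e^{x} - 4\right) e^{- x}}{2}.
Check: d/dx[\frac{\left(e^{x} - 4\right) e^{- x}}{2}] = 2 e^{- x} = G'(x).

G(x) = \frac{\left(e^{x} - 4\right) e^{- x}}{2}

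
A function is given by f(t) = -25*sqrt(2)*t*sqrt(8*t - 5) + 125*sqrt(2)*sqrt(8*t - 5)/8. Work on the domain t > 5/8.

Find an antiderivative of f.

The integrand splits into summands that can be handled one at a time.
Check: d/dt[-20*t**2*sqrt(4*t - 5/2) + 25*t*sqrt(4*t - 5/2) - 125*sqrt(4*t - 5/2)/16] = sqrt(2)*(-1600*t**2 + 2000*t - 625)/(8*sqrt(8*t - 5)), which equals f(t).

An antiderivative is F(t) = -20*t**2*sqrt(4*t - 5/2) + 25*t*sqrt(4*t - 5/2) - 125*sqrt(4*t - 5/2)/16.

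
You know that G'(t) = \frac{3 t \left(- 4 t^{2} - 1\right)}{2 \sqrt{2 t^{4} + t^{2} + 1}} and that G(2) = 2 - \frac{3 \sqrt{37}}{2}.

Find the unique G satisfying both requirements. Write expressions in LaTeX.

G(t) = 2 - \frac{3 \sqrt{2 t^{4} + t^{2} + 1}}{2}

G'(t) matches the chain-rule pattern g'(h)*h' with inner function h(t) = 2 t^{4} + t^{2} + 1; substituting u = h(t) collapses the integral.
A general antiderivative is - \frac{3 \sqrt{2 t^{4} + t^{2} + 1}}{2} + C.
The condition gives C = 2 - \frac{3 \sqrt{37}}{2} - (- \frac{3 \sqrt{37}}{2}) = 2.
So G(t) = 2 - \frac{3 \sqrt{2 t^{4} + t^{2} + 1}}{2}.
Check: d/dt[2 - \frac{3 \sqrt{2 t^{4} + t^{2} + 1}}{2}] = \frac{- 12 t^{3} - 3 t}{2 \sqrt{2 t^{4} + t^{2} + 1}}, which equals G'(t).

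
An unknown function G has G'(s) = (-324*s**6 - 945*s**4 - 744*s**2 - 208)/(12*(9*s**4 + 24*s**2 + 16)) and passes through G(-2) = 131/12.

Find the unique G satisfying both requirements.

G(s) = -(36*s**5 + 75*s**3 - 45*s**2 + 52*s - 60)/(12*(3*s**2 + 4))

Differentiate the proposed G(s) back; it has to land on the given G'(s).
A general antiderivative is -s**3 - 3*s/4 - 2*s/(3*(3*s**2/2 + 2)) + 5/4 + C.
The condition gives C = 131/12 - (131/12) = 0.
So G(s) = -(36*s**5 + 75*s**3 - 45*s**2 + 52*s - 60)/(12*(3*s**2 + 4)).
Check: d/ds[-(36*s**5 + 75*s**3 - 45*s**2 + 52*s - 60)/(12*(3*s**2 + 4))] = (-324*s**6 - 945*s**4 - 744*s**2 - 208)/(108*s**4 + 288*s**2 + 192), which equals G'(s).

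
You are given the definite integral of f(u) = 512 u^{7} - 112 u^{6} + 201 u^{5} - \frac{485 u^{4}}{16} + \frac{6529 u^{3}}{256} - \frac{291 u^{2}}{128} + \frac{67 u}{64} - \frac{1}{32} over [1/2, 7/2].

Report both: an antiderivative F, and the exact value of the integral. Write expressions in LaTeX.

f matches the chain-rule pattern g'(h)*h' with inner function h(u) = - 4 u^{2} + \frac{u}{4} - \frac{1}{2}; substituting w = h(u) collapses the integral.
F(u) = \frac{\left(- 16 u^{2} + u - 2\right)^{4}}{1024} is an antiderivative of f.
Check: d/du[\frac{\left(- 16 u^{2} + u - 2\right)^{4}}{1024}] = 512 u^{7} - 112 u^{6} + 201 u^{5} - \frac{485 u^{4}}{16} + \frac{6529 u^{3}}{256} - \frac{291 u^{2}}{128} + \frac{67 u}{64} - \frac{1}{32} = f(u).
F(7/2) = \frac{22898045041}{16384}; F(1/2) = \frac{14641}{16384}.
Integral = F(7/2) - F(1/2) = \frac{357781725}{256}.

Antiderivative: F(u) = \frac{\left(- 16 u^{2} + u - 2\right)^{4}}{1024}; value = \frac{357781725}{256}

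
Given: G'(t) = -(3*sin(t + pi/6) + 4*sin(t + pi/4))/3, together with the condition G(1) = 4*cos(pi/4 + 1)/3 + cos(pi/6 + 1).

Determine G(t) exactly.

Since d/dt undoes antidifferentiation here, G(t) must give back the stated G'(t).
A general antiderivative is cos(t + pi/6) + 4*cos(t + pi/4)/3 + C.
The condition gives C = 4*cos(pi/4 + 1)/3 + cos(pi/6 + 1) - (4*cos(pi/4 + 1)/3 + cos(pi/6 + 1)) = 0.
So G(t) = (3*cos(t + pi/6) + 4*cos(t + pi/4))/3.
Check: d/dt[(3*cos(t + pi/6) + 4*cos(t + pi/4))/3] = -sin(t + pi/6) - 4*sin(t + pi/4)/3, which equals G'(t).

G(t) = (3*cos(t + pi/6) + 4*cos(t + pi/4))/3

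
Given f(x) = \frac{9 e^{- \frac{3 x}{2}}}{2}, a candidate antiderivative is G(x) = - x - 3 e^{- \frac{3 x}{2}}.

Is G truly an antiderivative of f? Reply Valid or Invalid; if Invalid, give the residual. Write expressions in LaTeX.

Invalid: d/dx[G] - f = -1, which is not 0.

d/dx[G] = \frac{\left(9 - 2 e^{\frac{3 x}{2}}\right) e^{- \frac{3 x}{2}}}{2}
d/dx[G] - f(x) = -1 != 0.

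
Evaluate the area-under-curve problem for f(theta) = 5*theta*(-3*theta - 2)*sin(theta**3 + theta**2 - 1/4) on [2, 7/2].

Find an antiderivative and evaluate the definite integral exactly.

f matches the chain-rule pattern g'(h)*h' with inner function h(theta) = theta**3 + theta**2 - 1/4; substituting u = h(theta) collapses the integral.
F(theta) = 5*cos(theta**3 + theta**2 - 1/4) is an antiderivative of f.
Check: d/dtheta[5*cos(theta**3 + theta**2 - 1/4)] = -15*theta**2*sin(theta**3 + theta**2 - 1/4) - 10*theta*sin(theta**3 + theta**2 - 1/4), which equals f(theta).
F(7/2) = 5*cos(439/8); F(2) = 5*cos(47/4).
Integral = F(7/2) - F(2) = -5*cos(47/4) + 5*cos(439/8).

Antiderivative: F(theta) = 5*cos(theta**3 + theta**2 - 1/4); value = -5*cos(47/4) + 5*cos(439/8)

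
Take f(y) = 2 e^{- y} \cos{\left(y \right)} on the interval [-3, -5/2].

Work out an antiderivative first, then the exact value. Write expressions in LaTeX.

Antiderivative: F(y) = e^{- y} \sin{\left(y \right)} - e^{- y} \cos{\left(y \right)}; value = e^{3} \cos{\left(3 \right)} - e^{\frac{5}{2}} \sin{\left(\frac{5}{2} \right)} + e^{3} \sin{\left(3 \right)} - e^{\frac{5}{2}} \cos{\left(\frac{5}{2} \right)}

Any candidate F(y) must reproduce f(y) exactly when differentiated.
F(y) = e^{- y} \sin{\left(y \right)} - e^{- y} \cos{\left(y \right)} is an antiderivative of f.
Check: d/dy[e^{- y} \sin{\left(y \right)} - e^{- y} \cos{\left(y \right)}] = 2 e^{- y} \cos{\left(y \right)} = f(y).
F(-5/2) = - e^{\frac{5}{2}} \sin{\left(\frac{5}{2} \right)} - e^{\frac{5}{2}} \cos{\left(\frac{5}{2} \right)}; F(-3) = - e^{3} \sin{\left(3 \right)} - e^{3} \cos{\left(3 \right)}.
Integral = F(-5/2) - F(-3) = e^{3} \cos{\left(3 \right)} - e^{\frac{5}{2}} \sin{\left(\frac{5}{2} \right)} + e^{3} \sin{\left(3 \right)} - e^{\frac{5}{2}} \cos{\left(\frac{5}{2} \right)}.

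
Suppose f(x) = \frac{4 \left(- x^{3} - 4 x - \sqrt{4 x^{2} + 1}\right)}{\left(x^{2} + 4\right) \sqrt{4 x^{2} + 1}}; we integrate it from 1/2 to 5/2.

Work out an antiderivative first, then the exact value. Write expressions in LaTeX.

A first test for any F(x): its x-derivative must equal f(x) identically.
F(x) = - \sqrt{4 x^{2} + 1} - 2 \operatorname{atan}{\left(\frac{x}{2} \right)} is an antiderivative of f.
Check: d/dx[- \sqrt{4 x^{2} + 1} - 2 \operatorname{atan}{\left(\frac{x}{2} \right)}] = \frac{- 4 x^{3} - 16 x - 4 \sqrt{4 x^{2} + 1}}{x^{2} \sqrt{4 x^{2} + 1} + 4 \sqrt{4 x^{2} + 1}}, which equals f(x).
F(5/2) = - \sqrt{26} - 2 \operatorname{atan}{\left(\frac{5}{4} \right)}; F(1/2) = - \sqrt{2} - 2 \operatorname{atan}{\left(\frac{1}{4} \right)}.
Integral = F(5/2) - F(1/2) = - \sqrt{26} - 2 \operatorname{atan}{\left(\frac{5}{4} \right)} + 2 \operatorname{atan}{\left(\frac{1}{4} \right)} + \sqrt{2}.

Antiderivative: F(x) = - \sqrt{4 x^{2} + 1} - 2 \operatorname{atan}{\left(\frac{x}{2} \right)}; value = - \sqrt{26} - 2 \operatorname{atan}{\left(\frac{5}{4} \right)} + 2 \operatorname{atan}{\left(\frac{1}{4} \right)} + \sqrt{2}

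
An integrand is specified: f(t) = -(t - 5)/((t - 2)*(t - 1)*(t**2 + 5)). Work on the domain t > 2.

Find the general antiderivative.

Factor the denominator ((t - 2)*(t - 1)*(t**2 + 5)) and decompose: f = t/(3*(t**2 + 5)) - 2/(3*(t - 1)) + 1/(3*(t - 2)); each piece integrates to a log, atan, or power term.
Check: d/dt[-(-2*log(t - 2) + 4*log(t - 1) - log(t**2 + 5))/6] = (5 - t)/(t**4 - 3*t**3 + 7*t**2 - 15*t + 10), which equals f(t).

F(t) = -(-2*log(t - 2) + 4*log(t - 1) - log(t**2 + 5))/6 + C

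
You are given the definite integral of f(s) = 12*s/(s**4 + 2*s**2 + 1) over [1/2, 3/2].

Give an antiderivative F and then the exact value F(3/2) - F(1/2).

Antiderivative: F(s) = -6/(s**2 + 1); value = 192/65

f matches the chain-rule pattern g'(h)*h' with inner function h(s) = s**2/2 + 1/2; substituting u = h(s) collapses the integral.
F(s) = -6/(s**2 + 1) is an antiderivative of f.
Check: d/ds[-6/(s**2 + 1)] = 12*s/(s**4 + 2*s**2 + 1) = f(s).
F(3/2) = -24/13; F(1/2) = -24/5.
Integral = F(3/2) - F(1/2) = 192/65.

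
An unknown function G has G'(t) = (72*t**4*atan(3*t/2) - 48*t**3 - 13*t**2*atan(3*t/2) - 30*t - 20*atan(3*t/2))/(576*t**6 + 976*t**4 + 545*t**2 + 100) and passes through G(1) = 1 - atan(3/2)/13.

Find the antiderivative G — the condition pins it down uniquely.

Differentiate the proposed G(t) back; it has to land on the given G'(t).
A general antiderivative is -t*atan(3*t/2)/(2*(4*t**2 + 5/2)) + C.
The condition gives C = 1 - atan(3/2)/13 - (-atan(3/2)/13) = 1.
So G(t) = (8*t**2 - t*atan(3*t/2) + 5)/(8*t**2 + 5).
Check: d/dt[(8*t**2 - t*atan(3*t/2) + 5)/(8*t**2 + 5)] = (72*t**4*atan(3*t/2) - 48*t**3 - 13*t**2*atan(3*t/2) - 30*t - 20*atan(3*t/2))/(576*t**6 + 976*t**4 + 545*t**2 + 100) = G'(t).

G(t) = (8*t**2 - t*atan(3*t/2) + 5)/(8*t**2 + 5)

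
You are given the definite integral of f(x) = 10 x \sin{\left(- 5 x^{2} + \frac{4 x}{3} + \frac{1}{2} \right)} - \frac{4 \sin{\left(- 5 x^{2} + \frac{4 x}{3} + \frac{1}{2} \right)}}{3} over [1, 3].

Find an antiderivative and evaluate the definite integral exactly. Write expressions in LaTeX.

Antiderivative: F(x) = \cos{\left(- 5 x^{2} + \frac{4 x}{3} + \frac{1}{2} \right)}; value = \cos{\left(\frac{81}{2} \right)} - \cos{\left(\frac{19}{6} \right)}

The substitution u = - 5 x^{2} + \frac{4 x}{3} + \frac{1}{2} works: f is exactly (dF/du)*(du/dx) for that inner function.
F(x) = \cos{\left(- 5 x^{2} + \frac{4 x}{3} + \frac{1}{2} \right)} is an antiderivative of f.
Check: d/dx[\cos{\left(- 5 x^{2} + \frac{4 x}{3} + \frac{1}{2} \right)}] = 10 x \sin{\left(- 5 x^{2} + \frac{4 x}{3} + \frac{1}{2} \right)} - \frac{4 \sin{\left(- 5 x^{2} + \frac{4 x}{3} + \frac{1}{2} \right)}}{3} = f(x).
F(3) = \cos{\left(\frac{81}{2} \right)}; F(1) = \cos{\left(\frac{19}{6} \right)}.
Integral = F(3) - F(1) = \cos{\left(\frac{81}{2} \right)} - \cos{\left(\frac{19}{6} \right)}.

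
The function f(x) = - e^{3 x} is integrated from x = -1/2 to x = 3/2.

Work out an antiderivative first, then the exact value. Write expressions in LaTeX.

Antiderivative: F(x) = - \frac{e^{3 x}}{3}; value = - \frac{e^{\frac{9}{2}}}{3} + \frac{1}{3 e^{\frac{3}{2}}}

Any candidate F(x) must reproduce f(x) exactly when differentiated.
F(x) = - \frac{e^{3 x}}{3} is an antiderivative of f.
Check: d/dx[- \frac{e^{3 x}}{3}] = - e^{3 x} = f(x).
F(3/2) = - \frac{e^{\frac{9}{2}}}{3}; F(-1/2) = - \frac{1}{3 e^{\frac{3}{2}}}.
Integral = F(3/2) - F(-1/2) = - \frac{e^{\frac{9}{2}}}{3} + \frac{1}{3 e^{\frac{3}{2}}}.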